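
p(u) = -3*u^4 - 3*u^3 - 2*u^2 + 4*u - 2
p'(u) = -12*u^3 - 9*u^2 - 4*u + 4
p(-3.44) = -337.41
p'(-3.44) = 399.75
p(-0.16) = -2.68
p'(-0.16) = 4.46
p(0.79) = -2.74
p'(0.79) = -10.69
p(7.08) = -8676.59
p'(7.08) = -4734.20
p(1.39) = -19.56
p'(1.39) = -51.18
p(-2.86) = -160.34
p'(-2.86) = 222.55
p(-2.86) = -160.34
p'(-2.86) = 222.55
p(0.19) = -1.34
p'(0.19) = 2.83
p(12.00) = -67634.00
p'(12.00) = -22076.00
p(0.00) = -2.00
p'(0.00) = 4.00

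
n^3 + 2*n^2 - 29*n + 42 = (n - 3)*(n - 2)*(n + 7)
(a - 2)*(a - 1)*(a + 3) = a^3 - 7*a + 6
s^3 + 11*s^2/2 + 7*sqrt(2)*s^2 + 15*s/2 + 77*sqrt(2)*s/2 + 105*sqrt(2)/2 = (s + 5/2)*(s + 3)*(s + 7*sqrt(2))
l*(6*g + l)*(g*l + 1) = 6*g^2*l^2 + g*l^3 + 6*g*l + l^2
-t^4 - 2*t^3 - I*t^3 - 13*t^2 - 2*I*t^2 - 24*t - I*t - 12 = (t - 3*I)*(t + 4*I)*(I*t + I)^2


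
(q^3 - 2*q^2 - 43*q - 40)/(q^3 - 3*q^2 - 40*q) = (q + 1)/q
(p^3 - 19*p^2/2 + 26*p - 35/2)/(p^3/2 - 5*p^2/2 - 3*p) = (-2*p^3 + 19*p^2 - 52*p + 35)/(p*(-p^2 + 5*p + 6))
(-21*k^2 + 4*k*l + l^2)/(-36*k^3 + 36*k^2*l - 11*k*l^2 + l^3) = (7*k + l)/(12*k^2 - 8*k*l + l^2)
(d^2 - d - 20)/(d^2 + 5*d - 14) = (d^2 - d - 20)/(d^2 + 5*d - 14)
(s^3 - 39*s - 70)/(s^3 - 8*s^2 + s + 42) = (s + 5)/(s - 3)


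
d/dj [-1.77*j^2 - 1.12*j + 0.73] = -3.54*j - 1.12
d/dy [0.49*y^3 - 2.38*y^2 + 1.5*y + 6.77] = 1.47*y^2 - 4.76*y + 1.5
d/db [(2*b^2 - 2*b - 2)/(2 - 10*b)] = (-5*b^2 + 2*b - 6)/(25*b^2 - 10*b + 1)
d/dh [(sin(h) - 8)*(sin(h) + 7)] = sin(2*h) - cos(h)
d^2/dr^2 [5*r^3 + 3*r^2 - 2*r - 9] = 30*r + 6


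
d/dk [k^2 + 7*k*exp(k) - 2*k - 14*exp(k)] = 7*k*exp(k) + 2*k - 7*exp(k) - 2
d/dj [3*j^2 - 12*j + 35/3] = 6*j - 12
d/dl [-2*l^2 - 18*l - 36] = -4*l - 18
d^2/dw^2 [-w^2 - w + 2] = -2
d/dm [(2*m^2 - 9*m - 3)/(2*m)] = 1 + 3/(2*m^2)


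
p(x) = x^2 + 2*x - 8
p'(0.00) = 2.00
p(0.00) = -8.00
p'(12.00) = 26.00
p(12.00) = 160.00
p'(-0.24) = 1.52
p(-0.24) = -8.42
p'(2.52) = 7.04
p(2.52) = 3.39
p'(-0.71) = 0.58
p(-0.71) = -8.92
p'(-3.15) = -4.30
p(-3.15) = -4.38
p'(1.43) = 4.86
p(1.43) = -3.10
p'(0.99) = 3.98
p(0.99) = -5.04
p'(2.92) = 7.84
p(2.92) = 6.37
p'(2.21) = 6.42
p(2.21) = 1.30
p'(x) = 2*x + 2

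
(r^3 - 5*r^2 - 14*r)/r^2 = r - 5 - 14/r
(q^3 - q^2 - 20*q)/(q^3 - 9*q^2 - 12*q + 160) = q/(q - 8)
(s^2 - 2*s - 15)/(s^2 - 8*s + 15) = (s + 3)/(s - 3)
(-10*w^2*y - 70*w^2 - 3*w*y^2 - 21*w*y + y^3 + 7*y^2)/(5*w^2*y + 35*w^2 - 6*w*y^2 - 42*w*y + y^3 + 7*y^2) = (2*w + y)/(-w + y)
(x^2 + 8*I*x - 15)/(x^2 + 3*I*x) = (x + 5*I)/x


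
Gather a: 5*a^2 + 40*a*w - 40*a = 5*a^2 + a*(40*w - 40)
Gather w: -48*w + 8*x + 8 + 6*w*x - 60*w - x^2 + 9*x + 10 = w*(6*x - 108) - x^2 + 17*x + 18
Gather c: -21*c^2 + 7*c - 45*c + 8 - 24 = -21*c^2 - 38*c - 16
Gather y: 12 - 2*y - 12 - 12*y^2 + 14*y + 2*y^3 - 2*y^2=2*y^3 - 14*y^2 + 12*y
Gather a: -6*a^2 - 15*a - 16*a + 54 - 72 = -6*a^2 - 31*a - 18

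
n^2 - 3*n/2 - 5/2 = (n - 5/2)*(n + 1)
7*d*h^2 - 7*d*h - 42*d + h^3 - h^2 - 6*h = (7*d + h)*(h - 3)*(h + 2)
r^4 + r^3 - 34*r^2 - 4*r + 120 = (r - 5)*(r - 2)*(r + 2)*(r + 6)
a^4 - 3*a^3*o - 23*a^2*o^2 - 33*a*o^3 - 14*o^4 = (a - 7*o)*(a + o)^2*(a + 2*o)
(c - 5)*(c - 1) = c^2 - 6*c + 5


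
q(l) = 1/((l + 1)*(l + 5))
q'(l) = -1/((l + 1)*(l + 5)^2) - 1/((l + 1)^2*(l + 5))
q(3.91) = 0.02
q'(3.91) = -0.01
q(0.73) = 0.10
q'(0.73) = -0.08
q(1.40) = 0.07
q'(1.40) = -0.04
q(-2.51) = -0.27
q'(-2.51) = -0.07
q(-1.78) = -0.40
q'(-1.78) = -0.39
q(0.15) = 0.17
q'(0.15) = -0.18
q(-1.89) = -0.36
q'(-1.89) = -0.29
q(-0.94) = 4.11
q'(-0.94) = -69.43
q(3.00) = 0.03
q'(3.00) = -0.01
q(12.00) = 0.00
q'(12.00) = 0.00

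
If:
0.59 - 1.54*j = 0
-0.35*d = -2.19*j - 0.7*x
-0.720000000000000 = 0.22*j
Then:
No Solution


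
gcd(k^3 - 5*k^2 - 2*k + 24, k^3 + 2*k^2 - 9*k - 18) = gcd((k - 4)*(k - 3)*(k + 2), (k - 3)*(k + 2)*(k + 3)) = k^2 - k - 6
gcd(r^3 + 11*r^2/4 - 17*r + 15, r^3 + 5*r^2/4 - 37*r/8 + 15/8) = r - 5/4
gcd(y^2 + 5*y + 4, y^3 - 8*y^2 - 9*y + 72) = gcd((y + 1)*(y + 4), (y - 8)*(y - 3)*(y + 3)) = 1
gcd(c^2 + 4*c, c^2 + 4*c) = c^2 + 4*c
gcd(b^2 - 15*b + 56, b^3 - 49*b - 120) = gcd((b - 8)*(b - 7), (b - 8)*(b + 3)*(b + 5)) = b - 8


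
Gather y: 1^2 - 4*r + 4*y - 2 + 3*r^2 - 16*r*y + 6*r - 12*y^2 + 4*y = 3*r^2 + 2*r - 12*y^2 + y*(8 - 16*r) - 1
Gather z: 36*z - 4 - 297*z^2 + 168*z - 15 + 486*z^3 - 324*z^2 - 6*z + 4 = 486*z^3 - 621*z^2 + 198*z - 15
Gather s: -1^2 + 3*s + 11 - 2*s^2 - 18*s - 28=-2*s^2 - 15*s - 18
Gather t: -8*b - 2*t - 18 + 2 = -8*b - 2*t - 16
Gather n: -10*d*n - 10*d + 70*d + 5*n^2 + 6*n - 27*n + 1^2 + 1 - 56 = 60*d + 5*n^2 + n*(-10*d - 21) - 54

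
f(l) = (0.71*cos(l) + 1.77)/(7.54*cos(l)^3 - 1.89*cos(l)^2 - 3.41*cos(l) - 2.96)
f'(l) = (0.71*cos(l) + 1.77)*(22.62*sin(l)*cos(l)^2 - 3.78*sin(l)*cos(l) - 3.41*sin(l))/(7.54*cos(l)^3 - 1.89*cos(l)^2 - 3.41*cos(l) - 2.96)^2 - 0.71*sin(l)/(7.54*cos(l)^3 - 1.89*cos(l)^2 - 3.41*cos(l) - 2.96)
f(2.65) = -0.17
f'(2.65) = 0.27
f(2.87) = -0.13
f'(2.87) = 0.12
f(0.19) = -2.49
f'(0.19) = 7.11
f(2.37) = -0.30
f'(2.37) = 0.64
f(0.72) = -0.68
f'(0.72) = 1.00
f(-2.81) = -0.14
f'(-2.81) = -0.15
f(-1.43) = -0.54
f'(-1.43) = 0.34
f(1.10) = -0.50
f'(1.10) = 0.10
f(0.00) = -3.44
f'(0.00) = 0.00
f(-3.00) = -0.12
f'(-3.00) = -0.06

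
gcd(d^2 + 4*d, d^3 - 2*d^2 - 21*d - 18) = 1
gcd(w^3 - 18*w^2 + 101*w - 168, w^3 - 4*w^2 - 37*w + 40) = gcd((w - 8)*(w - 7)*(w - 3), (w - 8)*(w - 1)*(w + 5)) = w - 8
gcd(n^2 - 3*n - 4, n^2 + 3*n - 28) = n - 4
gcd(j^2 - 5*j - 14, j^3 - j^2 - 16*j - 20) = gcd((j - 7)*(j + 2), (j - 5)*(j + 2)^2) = j + 2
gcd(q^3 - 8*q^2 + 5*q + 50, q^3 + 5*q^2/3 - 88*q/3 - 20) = q - 5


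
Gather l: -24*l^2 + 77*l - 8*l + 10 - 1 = -24*l^2 + 69*l + 9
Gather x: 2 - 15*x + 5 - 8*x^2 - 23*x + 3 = -8*x^2 - 38*x + 10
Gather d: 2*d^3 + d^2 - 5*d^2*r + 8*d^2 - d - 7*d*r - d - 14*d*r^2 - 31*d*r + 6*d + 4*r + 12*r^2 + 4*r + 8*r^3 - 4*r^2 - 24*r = 2*d^3 + d^2*(9 - 5*r) + d*(-14*r^2 - 38*r + 4) + 8*r^3 + 8*r^2 - 16*r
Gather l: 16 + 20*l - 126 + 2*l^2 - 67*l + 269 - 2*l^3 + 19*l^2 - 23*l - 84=-2*l^3 + 21*l^2 - 70*l + 75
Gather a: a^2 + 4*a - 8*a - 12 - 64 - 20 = a^2 - 4*a - 96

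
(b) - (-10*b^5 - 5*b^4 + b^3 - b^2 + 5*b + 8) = 10*b^5 + 5*b^4 - b^3 + b^2 - 4*b - 8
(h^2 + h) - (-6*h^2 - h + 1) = 7*h^2 + 2*h - 1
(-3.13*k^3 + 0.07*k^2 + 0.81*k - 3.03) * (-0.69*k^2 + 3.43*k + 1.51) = 2.1597*k^5 - 10.7842*k^4 - 5.0451*k^3 + 4.9747*k^2 - 9.1698*k - 4.5753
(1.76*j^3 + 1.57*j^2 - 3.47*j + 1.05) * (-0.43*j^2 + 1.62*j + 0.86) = -0.7568*j^5 + 2.1761*j^4 + 5.5491*j^3 - 4.7227*j^2 - 1.2832*j + 0.903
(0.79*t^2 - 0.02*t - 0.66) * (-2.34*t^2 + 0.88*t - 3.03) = -1.8486*t^4 + 0.742*t^3 - 0.8669*t^2 - 0.5202*t + 1.9998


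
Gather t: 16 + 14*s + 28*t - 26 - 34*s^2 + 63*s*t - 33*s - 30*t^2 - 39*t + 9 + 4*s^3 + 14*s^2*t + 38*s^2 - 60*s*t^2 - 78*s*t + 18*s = 4*s^3 + 4*s^2 - s + t^2*(-60*s - 30) + t*(14*s^2 - 15*s - 11) - 1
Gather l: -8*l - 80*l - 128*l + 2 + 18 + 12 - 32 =-216*l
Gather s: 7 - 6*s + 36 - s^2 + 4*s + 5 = -s^2 - 2*s + 48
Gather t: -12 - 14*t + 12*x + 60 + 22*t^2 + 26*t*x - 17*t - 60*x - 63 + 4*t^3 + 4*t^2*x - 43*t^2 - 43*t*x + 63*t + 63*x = 4*t^3 + t^2*(4*x - 21) + t*(32 - 17*x) + 15*x - 15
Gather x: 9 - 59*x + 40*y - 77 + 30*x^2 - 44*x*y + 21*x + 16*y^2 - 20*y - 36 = 30*x^2 + x*(-44*y - 38) + 16*y^2 + 20*y - 104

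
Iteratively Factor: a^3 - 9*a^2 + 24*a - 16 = (a - 4)*(a^2 - 5*a + 4) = (a - 4)^2*(a - 1)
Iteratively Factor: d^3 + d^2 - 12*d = (d + 4)*(d^2 - 3*d) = d*(d + 4)*(d - 3)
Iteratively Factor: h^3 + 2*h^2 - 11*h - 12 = (h - 3)*(h^2 + 5*h + 4) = (h - 3)*(h + 4)*(h + 1)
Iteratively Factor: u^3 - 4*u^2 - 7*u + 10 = (u - 1)*(u^2 - 3*u - 10) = (u - 1)*(u + 2)*(u - 5)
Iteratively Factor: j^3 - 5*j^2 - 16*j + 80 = (j - 5)*(j^2 - 16) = (j - 5)*(j + 4)*(j - 4)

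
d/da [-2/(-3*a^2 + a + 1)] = 2*(1 - 6*a)/(-3*a^2 + a + 1)^2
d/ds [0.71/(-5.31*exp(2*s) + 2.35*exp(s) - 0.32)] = (7.5402*exp(s) - 1.6685)*exp(s)/(5.31*exp(2*s) - 2.35*exp(s) + 0.32)^2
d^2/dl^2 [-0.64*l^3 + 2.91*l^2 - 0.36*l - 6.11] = 5.82 - 3.84*l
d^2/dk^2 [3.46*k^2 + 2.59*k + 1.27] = 6.92000000000000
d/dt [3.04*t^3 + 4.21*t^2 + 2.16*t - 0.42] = 9.12*t^2 + 8.42*t + 2.16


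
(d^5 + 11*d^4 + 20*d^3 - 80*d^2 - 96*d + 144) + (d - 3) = d^5 + 11*d^4 + 20*d^3 - 80*d^2 - 95*d + 141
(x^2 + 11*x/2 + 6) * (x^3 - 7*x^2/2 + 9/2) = x^5 + 2*x^4 - 53*x^3/4 - 33*x^2/2 + 99*x/4 + 27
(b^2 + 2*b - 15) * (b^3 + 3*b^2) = b^5 + 5*b^4 - 9*b^3 - 45*b^2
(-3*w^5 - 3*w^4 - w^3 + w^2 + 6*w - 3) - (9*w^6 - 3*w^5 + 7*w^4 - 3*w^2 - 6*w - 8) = -9*w^6 - 10*w^4 - w^3 + 4*w^2 + 12*w + 5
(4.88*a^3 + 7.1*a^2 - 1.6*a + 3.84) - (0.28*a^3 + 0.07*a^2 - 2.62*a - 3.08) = 4.6*a^3 + 7.03*a^2 + 1.02*a + 6.92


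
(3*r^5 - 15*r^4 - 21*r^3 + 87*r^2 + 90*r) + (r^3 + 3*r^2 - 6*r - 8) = 3*r^5 - 15*r^4 - 20*r^3 + 90*r^2 + 84*r - 8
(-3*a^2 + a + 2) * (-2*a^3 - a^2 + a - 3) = 6*a^5 + a^4 - 8*a^3 + 8*a^2 - a - 6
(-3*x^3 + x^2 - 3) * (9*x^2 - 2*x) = -27*x^5 + 15*x^4 - 2*x^3 - 27*x^2 + 6*x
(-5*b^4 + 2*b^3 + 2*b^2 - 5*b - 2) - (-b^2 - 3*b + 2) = -5*b^4 + 2*b^3 + 3*b^2 - 2*b - 4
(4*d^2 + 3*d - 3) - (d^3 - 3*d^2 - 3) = -d^3 + 7*d^2 + 3*d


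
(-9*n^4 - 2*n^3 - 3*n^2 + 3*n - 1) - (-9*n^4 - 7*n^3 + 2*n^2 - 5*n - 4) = 5*n^3 - 5*n^2 + 8*n + 3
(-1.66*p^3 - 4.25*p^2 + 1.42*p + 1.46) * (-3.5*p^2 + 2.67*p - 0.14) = 5.81*p^5 + 10.4428*p^4 - 16.0851*p^3 - 0.723599999999999*p^2 + 3.6994*p - 0.2044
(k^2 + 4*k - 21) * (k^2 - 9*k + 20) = k^4 - 5*k^3 - 37*k^2 + 269*k - 420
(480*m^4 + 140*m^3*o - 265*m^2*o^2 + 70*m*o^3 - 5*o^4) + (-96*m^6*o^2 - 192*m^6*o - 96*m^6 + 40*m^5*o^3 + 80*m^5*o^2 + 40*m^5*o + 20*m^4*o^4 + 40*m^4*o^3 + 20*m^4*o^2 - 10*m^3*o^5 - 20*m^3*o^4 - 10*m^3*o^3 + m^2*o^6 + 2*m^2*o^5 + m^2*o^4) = -96*m^6*o^2 - 192*m^6*o - 96*m^6 + 40*m^5*o^3 + 80*m^5*o^2 + 40*m^5*o + 20*m^4*o^4 + 40*m^4*o^3 + 20*m^4*o^2 + 480*m^4 - 10*m^3*o^5 - 20*m^3*o^4 - 10*m^3*o^3 + 140*m^3*o + m^2*o^6 + 2*m^2*o^5 + m^2*o^4 - 265*m^2*o^2 + 70*m*o^3 - 5*o^4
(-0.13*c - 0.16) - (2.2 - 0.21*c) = 0.08*c - 2.36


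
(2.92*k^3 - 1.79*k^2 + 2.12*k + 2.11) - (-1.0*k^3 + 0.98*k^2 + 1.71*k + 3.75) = 3.92*k^3 - 2.77*k^2 + 0.41*k - 1.64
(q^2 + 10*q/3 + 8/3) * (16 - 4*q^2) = -4*q^4 - 40*q^3/3 + 16*q^2/3 + 160*q/3 + 128/3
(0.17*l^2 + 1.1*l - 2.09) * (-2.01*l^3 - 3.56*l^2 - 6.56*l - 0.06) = -0.3417*l^5 - 2.8162*l^4 - 0.830300000000001*l^3 + 0.214199999999999*l^2 + 13.6444*l + 0.1254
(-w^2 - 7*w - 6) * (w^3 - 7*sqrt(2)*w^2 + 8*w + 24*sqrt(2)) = -w^5 - 7*w^4 + 7*sqrt(2)*w^4 - 14*w^3 + 49*sqrt(2)*w^3 - 56*w^2 + 18*sqrt(2)*w^2 - 168*sqrt(2)*w - 48*w - 144*sqrt(2)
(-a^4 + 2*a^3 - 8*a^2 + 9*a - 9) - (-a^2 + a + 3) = -a^4 + 2*a^3 - 7*a^2 + 8*a - 12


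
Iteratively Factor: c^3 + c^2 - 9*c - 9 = (c + 1)*(c^2 - 9) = (c + 1)*(c + 3)*(c - 3)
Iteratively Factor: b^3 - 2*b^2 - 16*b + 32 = (b - 4)*(b^2 + 2*b - 8) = (b - 4)*(b + 4)*(b - 2)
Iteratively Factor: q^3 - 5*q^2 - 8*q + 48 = (q - 4)*(q^2 - q - 12) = (q - 4)*(q + 3)*(q - 4)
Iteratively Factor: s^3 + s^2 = (s)*(s^2 + s) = s^2*(s + 1)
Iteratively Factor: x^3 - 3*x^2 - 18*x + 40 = (x - 5)*(x^2 + 2*x - 8) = (x - 5)*(x + 4)*(x - 2)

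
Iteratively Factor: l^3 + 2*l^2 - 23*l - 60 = (l + 4)*(l^2 - 2*l - 15) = (l + 3)*(l + 4)*(l - 5)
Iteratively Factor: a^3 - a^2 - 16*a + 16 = (a - 4)*(a^2 + 3*a - 4) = (a - 4)*(a + 4)*(a - 1)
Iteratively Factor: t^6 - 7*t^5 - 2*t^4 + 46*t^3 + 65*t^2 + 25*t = (t + 1)*(t^5 - 8*t^4 + 6*t^3 + 40*t^2 + 25*t) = (t - 5)*(t + 1)*(t^4 - 3*t^3 - 9*t^2 - 5*t) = (t - 5)^2*(t + 1)*(t^3 + 2*t^2 + t) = (t - 5)^2*(t + 1)^2*(t^2 + t) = (t - 5)^2*(t + 1)^3*(t)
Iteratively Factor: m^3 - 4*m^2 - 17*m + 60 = (m + 4)*(m^2 - 8*m + 15) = (m - 3)*(m + 4)*(m - 5)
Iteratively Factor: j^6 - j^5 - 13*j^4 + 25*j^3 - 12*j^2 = (j + 4)*(j^5 - 5*j^4 + 7*j^3 - 3*j^2) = j*(j + 4)*(j^4 - 5*j^3 + 7*j^2 - 3*j) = j^2*(j + 4)*(j^3 - 5*j^2 + 7*j - 3) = j^2*(j - 1)*(j + 4)*(j^2 - 4*j + 3) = j^2*(j - 3)*(j - 1)*(j + 4)*(j - 1)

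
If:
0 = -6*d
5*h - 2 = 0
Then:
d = 0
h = 2/5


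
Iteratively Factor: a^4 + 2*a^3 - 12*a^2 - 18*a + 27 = (a + 3)*(a^3 - a^2 - 9*a + 9) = (a - 1)*(a + 3)*(a^2 - 9) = (a - 3)*(a - 1)*(a + 3)*(a + 3)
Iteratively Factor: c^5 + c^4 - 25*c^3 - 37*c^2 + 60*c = (c + 3)*(c^4 - 2*c^3 - 19*c^2 + 20*c) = c*(c + 3)*(c^3 - 2*c^2 - 19*c + 20) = c*(c - 1)*(c + 3)*(c^2 - c - 20) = c*(c - 1)*(c + 3)*(c + 4)*(c - 5)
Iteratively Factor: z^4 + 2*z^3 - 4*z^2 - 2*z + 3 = (z + 1)*(z^3 + z^2 - 5*z + 3) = (z + 1)*(z + 3)*(z^2 - 2*z + 1) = (z - 1)*(z + 1)*(z + 3)*(z - 1)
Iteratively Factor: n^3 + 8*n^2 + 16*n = (n)*(n^2 + 8*n + 16) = n*(n + 4)*(n + 4)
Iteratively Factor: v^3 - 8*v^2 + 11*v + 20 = (v - 5)*(v^2 - 3*v - 4) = (v - 5)*(v - 4)*(v + 1)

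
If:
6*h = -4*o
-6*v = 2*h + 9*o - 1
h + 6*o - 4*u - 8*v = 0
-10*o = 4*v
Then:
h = 1/11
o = -3/22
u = -19/22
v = 15/44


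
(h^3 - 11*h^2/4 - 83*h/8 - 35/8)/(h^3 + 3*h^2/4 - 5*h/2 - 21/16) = 2*(h - 5)/(2*h - 3)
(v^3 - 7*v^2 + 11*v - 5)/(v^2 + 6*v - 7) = (v^2 - 6*v + 5)/(v + 7)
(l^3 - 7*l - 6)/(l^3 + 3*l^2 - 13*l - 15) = (l + 2)/(l + 5)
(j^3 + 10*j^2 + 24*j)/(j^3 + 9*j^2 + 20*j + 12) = j*(j + 4)/(j^2 + 3*j + 2)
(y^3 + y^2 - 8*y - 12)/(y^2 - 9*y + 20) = (y^3 + y^2 - 8*y - 12)/(y^2 - 9*y + 20)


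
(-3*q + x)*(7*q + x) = -21*q^2 + 4*q*x + x^2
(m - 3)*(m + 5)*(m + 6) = m^3 + 8*m^2 - 3*m - 90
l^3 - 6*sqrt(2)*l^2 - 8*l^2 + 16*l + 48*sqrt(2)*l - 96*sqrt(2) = (l - 4)^2*(l - 6*sqrt(2))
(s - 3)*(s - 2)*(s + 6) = s^3 + s^2 - 24*s + 36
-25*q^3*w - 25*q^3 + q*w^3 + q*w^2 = (-5*q + w)*(5*q + w)*(q*w + q)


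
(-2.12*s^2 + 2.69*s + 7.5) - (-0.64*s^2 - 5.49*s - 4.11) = -1.48*s^2 + 8.18*s + 11.61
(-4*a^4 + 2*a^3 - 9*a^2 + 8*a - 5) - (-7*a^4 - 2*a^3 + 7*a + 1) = 3*a^4 + 4*a^3 - 9*a^2 + a - 6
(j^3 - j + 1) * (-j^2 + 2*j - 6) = -j^5 + 2*j^4 - 5*j^3 - 3*j^2 + 8*j - 6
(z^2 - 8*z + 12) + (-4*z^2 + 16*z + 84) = -3*z^2 + 8*z + 96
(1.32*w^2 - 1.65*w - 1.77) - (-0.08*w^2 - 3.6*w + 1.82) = 1.4*w^2 + 1.95*w - 3.59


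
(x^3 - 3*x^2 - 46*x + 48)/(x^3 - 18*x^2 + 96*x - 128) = (x^2 + 5*x - 6)/(x^2 - 10*x + 16)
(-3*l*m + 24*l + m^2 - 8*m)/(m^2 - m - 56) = (-3*l + m)/(m + 7)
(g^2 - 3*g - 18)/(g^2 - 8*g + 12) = (g + 3)/(g - 2)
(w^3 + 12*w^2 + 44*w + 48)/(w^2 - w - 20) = (w^2 + 8*w + 12)/(w - 5)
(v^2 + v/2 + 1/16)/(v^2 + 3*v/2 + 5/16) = (4*v + 1)/(4*v + 5)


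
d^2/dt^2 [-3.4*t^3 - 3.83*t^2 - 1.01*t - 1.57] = -20.4*t - 7.66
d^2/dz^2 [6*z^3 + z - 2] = 36*z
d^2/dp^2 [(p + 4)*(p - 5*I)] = 2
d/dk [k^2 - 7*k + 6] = 2*k - 7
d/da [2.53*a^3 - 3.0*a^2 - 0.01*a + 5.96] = 7.59*a^2 - 6.0*a - 0.01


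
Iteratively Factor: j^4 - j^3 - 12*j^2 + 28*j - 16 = (j + 4)*(j^3 - 5*j^2 + 8*j - 4) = (j - 1)*(j + 4)*(j^2 - 4*j + 4) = (j - 2)*(j - 1)*(j + 4)*(j - 2)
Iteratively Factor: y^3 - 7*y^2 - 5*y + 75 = (y + 3)*(y^2 - 10*y + 25) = (y - 5)*(y + 3)*(y - 5)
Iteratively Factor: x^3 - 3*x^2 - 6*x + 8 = (x - 1)*(x^2 - 2*x - 8) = (x - 4)*(x - 1)*(x + 2)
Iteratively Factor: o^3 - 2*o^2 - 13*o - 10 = (o + 2)*(o^2 - 4*o - 5) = (o + 1)*(o + 2)*(o - 5)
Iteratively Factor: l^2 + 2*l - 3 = (l - 1)*(l + 3)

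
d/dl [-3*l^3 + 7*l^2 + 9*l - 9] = -9*l^2 + 14*l + 9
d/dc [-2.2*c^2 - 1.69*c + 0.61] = -4.4*c - 1.69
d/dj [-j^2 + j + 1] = 1 - 2*j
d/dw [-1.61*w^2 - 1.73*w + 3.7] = -3.22*w - 1.73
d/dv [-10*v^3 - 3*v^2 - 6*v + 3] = -30*v^2 - 6*v - 6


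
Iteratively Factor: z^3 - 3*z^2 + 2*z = (z - 1)*(z^2 - 2*z) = (z - 2)*(z - 1)*(z)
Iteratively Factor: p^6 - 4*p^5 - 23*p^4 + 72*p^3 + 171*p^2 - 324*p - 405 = (p + 3)*(p^5 - 7*p^4 - 2*p^3 + 78*p^2 - 63*p - 135) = (p - 3)*(p + 3)*(p^4 - 4*p^3 - 14*p^2 + 36*p + 45) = (p - 3)^2*(p + 3)*(p^3 - p^2 - 17*p - 15) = (p - 3)^2*(p + 3)^2*(p^2 - 4*p - 5) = (p - 3)^2*(p + 1)*(p + 3)^2*(p - 5)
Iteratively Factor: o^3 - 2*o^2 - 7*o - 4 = (o - 4)*(o^2 + 2*o + 1) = (o - 4)*(o + 1)*(o + 1)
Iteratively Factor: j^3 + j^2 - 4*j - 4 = (j - 2)*(j^2 + 3*j + 2) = (j - 2)*(j + 2)*(j + 1)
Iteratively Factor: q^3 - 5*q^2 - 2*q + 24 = (q - 3)*(q^2 - 2*q - 8) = (q - 4)*(q - 3)*(q + 2)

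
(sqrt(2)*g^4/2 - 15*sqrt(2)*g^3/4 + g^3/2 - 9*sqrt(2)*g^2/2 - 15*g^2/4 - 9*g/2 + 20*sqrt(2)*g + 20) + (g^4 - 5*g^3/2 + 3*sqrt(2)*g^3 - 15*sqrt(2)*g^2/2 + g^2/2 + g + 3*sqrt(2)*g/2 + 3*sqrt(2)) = sqrt(2)*g^4/2 + g^4 - 2*g^3 - 3*sqrt(2)*g^3/4 - 12*sqrt(2)*g^2 - 13*g^2/4 - 7*g/2 + 43*sqrt(2)*g/2 + 3*sqrt(2) + 20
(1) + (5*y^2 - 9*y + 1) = 5*y^2 - 9*y + 2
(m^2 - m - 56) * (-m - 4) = -m^3 - 3*m^2 + 60*m + 224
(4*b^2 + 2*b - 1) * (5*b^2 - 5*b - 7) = 20*b^4 - 10*b^3 - 43*b^2 - 9*b + 7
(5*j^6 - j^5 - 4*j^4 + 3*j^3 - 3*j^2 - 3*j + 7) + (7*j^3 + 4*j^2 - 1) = 5*j^6 - j^5 - 4*j^4 + 10*j^3 + j^2 - 3*j + 6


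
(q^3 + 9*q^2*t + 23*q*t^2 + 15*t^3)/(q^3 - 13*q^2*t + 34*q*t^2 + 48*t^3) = (q^2 + 8*q*t + 15*t^2)/(q^2 - 14*q*t + 48*t^2)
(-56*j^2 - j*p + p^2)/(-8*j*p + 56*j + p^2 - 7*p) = (7*j + p)/(p - 7)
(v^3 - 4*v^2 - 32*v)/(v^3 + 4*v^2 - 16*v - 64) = v*(v - 8)/(v^2 - 16)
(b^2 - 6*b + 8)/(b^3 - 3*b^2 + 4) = (b - 4)/(b^2 - b - 2)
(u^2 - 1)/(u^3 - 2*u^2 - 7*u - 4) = (u - 1)/(u^2 - 3*u - 4)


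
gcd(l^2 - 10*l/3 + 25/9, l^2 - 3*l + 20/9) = l - 5/3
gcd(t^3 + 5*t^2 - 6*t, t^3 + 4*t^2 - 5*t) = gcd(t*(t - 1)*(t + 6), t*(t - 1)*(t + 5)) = t^2 - t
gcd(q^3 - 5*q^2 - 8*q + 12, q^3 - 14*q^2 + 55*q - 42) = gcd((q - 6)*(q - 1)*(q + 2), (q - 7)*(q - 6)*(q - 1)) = q^2 - 7*q + 6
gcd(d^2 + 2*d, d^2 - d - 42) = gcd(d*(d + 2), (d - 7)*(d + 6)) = 1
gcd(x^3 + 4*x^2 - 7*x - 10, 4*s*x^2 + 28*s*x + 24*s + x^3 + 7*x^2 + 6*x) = x + 1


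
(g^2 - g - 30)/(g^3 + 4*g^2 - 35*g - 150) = 1/(g + 5)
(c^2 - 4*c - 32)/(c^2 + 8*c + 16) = (c - 8)/(c + 4)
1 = 1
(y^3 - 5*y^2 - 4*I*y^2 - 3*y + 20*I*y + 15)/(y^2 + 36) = (y^3 - y^2*(5 + 4*I) + y*(-3 + 20*I) + 15)/(y^2 + 36)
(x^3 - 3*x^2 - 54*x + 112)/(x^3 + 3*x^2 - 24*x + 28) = (x - 8)/(x - 2)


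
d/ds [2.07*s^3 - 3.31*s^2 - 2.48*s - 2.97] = 6.21*s^2 - 6.62*s - 2.48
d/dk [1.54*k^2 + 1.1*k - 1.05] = 3.08*k + 1.1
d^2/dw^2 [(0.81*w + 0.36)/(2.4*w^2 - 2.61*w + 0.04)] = ((2.5002 - 11.664*w)*(2.4*w^2 - 2.61*w + 0.04) + (0.81*w + 0.36)*(4.8*w - 2.61)*(9.6*w - 5.22))/(2.4*w^2 - 2.61*w + 0.04)^3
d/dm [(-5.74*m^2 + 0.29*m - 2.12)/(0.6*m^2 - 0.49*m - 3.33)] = (2.6386*m^2 + 40.7724*m - 2.0045)/(0.36*m^4 - 0.588*m^3 - 3.7559*m^2 + 3.2634*m + 11.0889)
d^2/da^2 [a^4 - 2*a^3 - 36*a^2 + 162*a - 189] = 12*a^2 - 12*a - 72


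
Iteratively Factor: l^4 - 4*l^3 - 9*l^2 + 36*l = (l)*(l^3 - 4*l^2 - 9*l + 36) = l*(l + 3)*(l^2 - 7*l + 12) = l*(l - 3)*(l + 3)*(l - 4)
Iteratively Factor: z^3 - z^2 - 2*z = (z)*(z^2 - z - 2) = z*(z - 2)*(z + 1)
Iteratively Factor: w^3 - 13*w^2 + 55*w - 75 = (w - 5)*(w^2 - 8*w + 15) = (w - 5)^2*(w - 3)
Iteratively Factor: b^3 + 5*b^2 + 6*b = (b)*(b^2 + 5*b + 6) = b*(b + 2)*(b + 3)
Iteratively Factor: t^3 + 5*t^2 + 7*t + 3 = (t + 1)*(t^2 + 4*t + 3) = (t + 1)^2*(t + 3)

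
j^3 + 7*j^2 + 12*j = j*(j + 3)*(j + 4)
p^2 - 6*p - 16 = (p - 8)*(p + 2)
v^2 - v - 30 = (v - 6)*(v + 5)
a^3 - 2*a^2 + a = a*(a - 1)^2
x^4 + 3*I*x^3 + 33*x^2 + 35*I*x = x*(x - 5*I)*(x + I)*(x + 7*I)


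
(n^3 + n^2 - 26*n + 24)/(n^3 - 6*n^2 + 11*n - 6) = (n^2 + 2*n - 24)/(n^2 - 5*n + 6)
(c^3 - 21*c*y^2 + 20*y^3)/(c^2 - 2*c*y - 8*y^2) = (c^2 + 4*c*y - 5*y^2)/(c + 2*y)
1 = 1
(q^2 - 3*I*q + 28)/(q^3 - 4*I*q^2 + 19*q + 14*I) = (q + 4*I)/(q^2 + 3*I*q - 2)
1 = 1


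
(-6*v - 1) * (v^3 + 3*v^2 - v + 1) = -6*v^4 - 19*v^3 + 3*v^2 - 5*v - 1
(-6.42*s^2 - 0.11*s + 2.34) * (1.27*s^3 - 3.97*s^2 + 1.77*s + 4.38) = -8.1534*s^5 + 25.3477*s^4 - 7.9549*s^3 - 37.6041*s^2 + 3.66*s + 10.2492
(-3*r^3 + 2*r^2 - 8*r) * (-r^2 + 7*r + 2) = 3*r^5 - 23*r^4 + 16*r^3 - 52*r^2 - 16*r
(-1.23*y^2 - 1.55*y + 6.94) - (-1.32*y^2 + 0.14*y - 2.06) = 0.0900000000000001*y^2 - 1.69*y + 9.0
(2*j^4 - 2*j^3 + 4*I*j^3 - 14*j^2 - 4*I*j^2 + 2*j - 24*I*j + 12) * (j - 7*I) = 2*j^5 - 2*j^4 - 10*I*j^4 + 14*j^3 + 10*I*j^3 - 26*j^2 + 74*I*j^2 - 156*j - 14*I*j - 84*I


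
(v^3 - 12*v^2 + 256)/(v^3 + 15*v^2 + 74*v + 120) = (v^2 - 16*v + 64)/(v^2 + 11*v + 30)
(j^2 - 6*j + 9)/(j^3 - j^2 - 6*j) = (j - 3)/(j*(j + 2))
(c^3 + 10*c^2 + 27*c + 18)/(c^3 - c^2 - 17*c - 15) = (c + 6)/(c - 5)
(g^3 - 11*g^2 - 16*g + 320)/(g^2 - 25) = (g^2 - 16*g + 64)/(g - 5)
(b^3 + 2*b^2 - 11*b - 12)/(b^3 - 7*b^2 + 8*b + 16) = (b^2 + b - 12)/(b^2 - 8*b + 16)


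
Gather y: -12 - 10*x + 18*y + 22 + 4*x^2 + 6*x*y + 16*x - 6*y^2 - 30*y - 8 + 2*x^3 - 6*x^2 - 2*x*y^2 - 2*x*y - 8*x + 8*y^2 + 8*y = 2*x^3 - 2*x^2 - 2*x + y^2*(2 - 2*x) + y*(4*x - 4) + 2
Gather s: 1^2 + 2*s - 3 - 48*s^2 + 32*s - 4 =-48*s^2 + 34*s - 6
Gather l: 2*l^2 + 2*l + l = 2*l^2 + 3*l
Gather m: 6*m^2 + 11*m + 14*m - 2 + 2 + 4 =6*m^2 + 25*m + 4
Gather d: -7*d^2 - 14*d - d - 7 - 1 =-7*d^2 - 15*d - 8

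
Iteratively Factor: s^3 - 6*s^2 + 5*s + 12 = (s - 3)*(s^2 - 3*s - 4) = (s - 4)*(s - 3)*(s + 1)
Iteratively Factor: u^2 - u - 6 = (u + 2)*(u - 3)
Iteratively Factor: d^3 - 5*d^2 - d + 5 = (d + 1)*(d^2 - 6*d + 5) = (d - 5)*(d + 1)*(d - 1)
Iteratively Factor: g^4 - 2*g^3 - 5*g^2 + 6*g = (g - 1)*(g^3 - g^2 - 6*g) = (g - 1)*(g + 2)*(g^2 - 3*g) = (g - 3)*(g - 1)*(g + 2)*(g)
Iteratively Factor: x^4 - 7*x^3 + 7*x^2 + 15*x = (x)*(x^3 - 7*x^2 + 7*x + 15) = x*(x + 1)*(x^2 - 8*x + 15) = x*(x - 3)*(x + 1)*(x - 5)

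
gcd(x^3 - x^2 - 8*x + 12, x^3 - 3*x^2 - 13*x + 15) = x + 3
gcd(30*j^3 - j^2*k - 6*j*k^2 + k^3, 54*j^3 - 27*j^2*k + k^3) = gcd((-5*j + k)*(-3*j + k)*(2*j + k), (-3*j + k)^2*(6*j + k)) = 3*j - k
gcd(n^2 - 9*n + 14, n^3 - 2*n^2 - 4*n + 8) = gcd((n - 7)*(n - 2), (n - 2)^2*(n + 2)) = n - 2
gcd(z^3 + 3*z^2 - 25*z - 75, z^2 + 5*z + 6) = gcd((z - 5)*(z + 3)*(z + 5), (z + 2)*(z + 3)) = z + 3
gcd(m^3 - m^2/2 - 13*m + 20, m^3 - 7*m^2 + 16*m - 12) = m - 2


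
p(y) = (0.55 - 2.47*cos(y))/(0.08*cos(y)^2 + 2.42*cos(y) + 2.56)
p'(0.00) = 0.00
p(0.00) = -0.38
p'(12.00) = -0.19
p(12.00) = -0.33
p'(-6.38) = -0.03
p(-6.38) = -0.38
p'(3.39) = -21.67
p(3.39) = 10.17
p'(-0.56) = -0.18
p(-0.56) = -0.33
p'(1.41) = 0.87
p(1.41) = 0.05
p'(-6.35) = -0.02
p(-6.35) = -0.38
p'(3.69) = -12.67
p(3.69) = 4.80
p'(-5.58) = 0.25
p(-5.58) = -0.30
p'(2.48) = 9.35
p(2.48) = 3.57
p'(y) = (0.55 - 2.47*cos(y))*(0.16*sin(y)*cos(y) + 2.42*sin(y))/(0.08*cos(y)^2 + 2.42*cos(y) + 2.56)^2 + 2.47*sin(y)/(0.08*cos(y)^2 + 2.42*cos(y) + 2.56) = (-0.1976*cos(y)^2 + 0.088*cos(y) + 7.6542)*sin(y)/(0.0064*cos(y)^4 + 0.3872*cos(y)^3 + 6.266*cos(y)^2 + 12.3904*cos(y) + 6.5536)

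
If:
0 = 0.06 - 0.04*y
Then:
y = 1.50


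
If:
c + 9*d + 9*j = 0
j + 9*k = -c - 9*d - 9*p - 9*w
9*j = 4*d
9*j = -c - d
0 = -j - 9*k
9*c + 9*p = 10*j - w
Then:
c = 0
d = 0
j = 0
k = 0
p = 0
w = 0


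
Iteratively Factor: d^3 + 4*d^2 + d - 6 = (d + 3)*(d^2 + d - 2) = (d - 1)*(d + 3)*(d + 2)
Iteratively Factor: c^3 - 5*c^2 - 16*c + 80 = (c - 5)*(c^2 - 16) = (c - 5)*(c + 4)*(c - 4)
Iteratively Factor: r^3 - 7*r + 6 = (r + 3)*(r^2 - 3*r + 2) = (r - 2)*(r + 3)*(r - 1)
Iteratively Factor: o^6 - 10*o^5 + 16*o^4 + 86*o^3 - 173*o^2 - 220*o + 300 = (o - 3)*(o^5 - 7*o^4 - 5*o^3 + 71*o^2 + 40*o - 100) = (o - 3)*(o + 2)*(o^4 - 9*o^3 + 13*o^2 + 45*o - 50) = (o - 5)*(o - 3)*(o + 2)*(o^3 - 4*o^2 - 7*o + 10) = (o - 5)*(o - 3)*(o + 2)^2*(o^2 - 6*o + 5) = (o - 5)*(o - 3)*(o - 1)*(o + 2)^2*(o - 5)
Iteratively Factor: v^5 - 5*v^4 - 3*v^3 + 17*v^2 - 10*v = (v)*(v^4 - 5*v^3 - 3*v^2 + 17*v - 10) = v*(v - 1)*(v^3 - 4*v^2 - 7*v + 10) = v*(v - 1)*(v + 2)*(v^2 - 6*v + 5) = v*(v - 1)^2*(v + 2)*(v - 5)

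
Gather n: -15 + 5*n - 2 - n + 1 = 4*n - 16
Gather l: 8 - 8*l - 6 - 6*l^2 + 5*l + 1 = -6*l^2 - 3*l + 3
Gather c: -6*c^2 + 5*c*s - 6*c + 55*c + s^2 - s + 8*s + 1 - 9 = -6*c^2 + c*(5*s + 49) + s^2 + 7*s - 8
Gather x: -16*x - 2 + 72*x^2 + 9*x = 72*x^2 - 7*x - 2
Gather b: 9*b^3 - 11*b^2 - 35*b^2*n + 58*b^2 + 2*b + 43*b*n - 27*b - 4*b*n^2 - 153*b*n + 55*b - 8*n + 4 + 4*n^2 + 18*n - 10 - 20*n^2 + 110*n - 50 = 9*b^3 + b^2*(47 - 35*n) + b*(-4*n^2 - 110*n + 30) - 16*n^2 + 120*n - 56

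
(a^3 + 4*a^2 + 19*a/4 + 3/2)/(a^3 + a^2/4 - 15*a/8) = 2*(2*a^2 + 5*a + 2)/(a*(4*a - 5))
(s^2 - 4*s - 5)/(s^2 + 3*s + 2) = (s - 5)/(s + 2)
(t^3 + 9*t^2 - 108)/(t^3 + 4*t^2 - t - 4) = (t^3 + 9*t^2 - 108)/(t^3 + 4*t^2 - t - 4)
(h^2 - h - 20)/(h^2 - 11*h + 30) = (h + 4)/(h - 6)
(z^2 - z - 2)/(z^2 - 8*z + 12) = (z + 1)/(z - 6)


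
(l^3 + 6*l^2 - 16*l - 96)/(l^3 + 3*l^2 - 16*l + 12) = (l^2 - 16)/(l^2 - 3*l + 2)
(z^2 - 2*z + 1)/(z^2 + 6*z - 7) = (z - 1)/(z + 7)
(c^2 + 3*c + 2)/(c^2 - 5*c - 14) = (c + 1)/(c - 7)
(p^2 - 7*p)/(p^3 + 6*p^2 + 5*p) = (p - 7)/(p^2 + 6*p + 5)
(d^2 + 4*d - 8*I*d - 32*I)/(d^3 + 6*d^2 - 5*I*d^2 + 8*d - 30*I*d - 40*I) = (d - 8*I)/(d^2 + d*(2 - 5*I) - 10*I)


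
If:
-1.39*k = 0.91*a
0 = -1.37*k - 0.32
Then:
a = 0.36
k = -0.23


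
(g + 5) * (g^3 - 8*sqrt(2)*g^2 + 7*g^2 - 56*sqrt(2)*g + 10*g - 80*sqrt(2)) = g^4 - 8*sqrt(2)*g^3 + 12*g^3 - 96*sqrt(2)*g^2 + 45*g^2 - 360*sqrt(2)*g + 50*g - 400*sqrt(2)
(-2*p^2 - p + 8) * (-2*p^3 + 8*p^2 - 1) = 4*p^5 - 14*p^4 - 24*p^3 + 66*p^2 + p - 8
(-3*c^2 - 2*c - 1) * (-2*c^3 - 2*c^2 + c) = 6*c^5 + 10*c^4 + 3*c^3 - c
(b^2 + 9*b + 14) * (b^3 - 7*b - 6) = b^5 + 9*b^4 + 7*b^3 - 69*b^2 - 152*b - 84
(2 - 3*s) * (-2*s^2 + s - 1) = 6*s^3 - 7*s^2 + 5*s - 2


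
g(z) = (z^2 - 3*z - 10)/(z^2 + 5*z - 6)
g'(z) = (-2*z - 5)*(z^2 - 3*z - 10)/(z^2 + 5*z - 6)^2 + (2*z - 3)/(z^2 + 5*z - 6)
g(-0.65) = 0.86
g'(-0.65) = 0.85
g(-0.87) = 0.69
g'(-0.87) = 0.73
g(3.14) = -0.49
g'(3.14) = 0.45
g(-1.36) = 0.37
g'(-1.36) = 0.60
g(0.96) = 42.95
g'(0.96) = 1071.56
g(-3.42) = -1.05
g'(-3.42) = 1.03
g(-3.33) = -0.96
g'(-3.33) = 0.97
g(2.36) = -1.01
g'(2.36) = 1.02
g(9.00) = 0.37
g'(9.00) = 0.05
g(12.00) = 0.49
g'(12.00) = 0.03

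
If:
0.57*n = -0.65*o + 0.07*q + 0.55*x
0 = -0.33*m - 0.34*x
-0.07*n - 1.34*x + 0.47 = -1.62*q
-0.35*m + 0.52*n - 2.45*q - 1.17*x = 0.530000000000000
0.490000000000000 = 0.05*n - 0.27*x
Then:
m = -7.28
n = 47.98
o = -35.27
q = 7.63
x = 7.07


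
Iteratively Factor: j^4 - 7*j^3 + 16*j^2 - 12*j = (j - 2)*(j^3 - 5*j^2 + 6*j) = j*(j - 2)*(j^2 - 5*j + 6) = j*(j - 2)^2*(j - 3)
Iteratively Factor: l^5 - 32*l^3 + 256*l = (l)*(l^4 - 32*l^2 + 256) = l*(l + 4)*(l^3 - 4*l^2 - 16*l + 64) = l*(l + 4)^2*(l^2 - 8*l + 16) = l*(l - 4)*(l + 4)^2*(l - 4)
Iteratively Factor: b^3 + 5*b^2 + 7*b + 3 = (b + 1)*(b^2 + 4*b + 3) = (b + 1)^2*(b + 3)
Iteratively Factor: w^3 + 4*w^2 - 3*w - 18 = (w + 3)*(w^2 + w - 6) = (w + 3)^2*(w - 2)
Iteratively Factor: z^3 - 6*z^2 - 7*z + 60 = (z - 4)*(z^2 - 2*z - 15) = (z - 4)*(z + 3)*(z - 5)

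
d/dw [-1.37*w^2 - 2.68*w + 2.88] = -2.74*w - 2.68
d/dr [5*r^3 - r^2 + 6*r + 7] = 15*r^2 - 2*r + 6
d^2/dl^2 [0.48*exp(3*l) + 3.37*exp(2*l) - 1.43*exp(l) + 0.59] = (4.32*exp(2*l) + 13.48*exp(l) - 1.43)*exp(l)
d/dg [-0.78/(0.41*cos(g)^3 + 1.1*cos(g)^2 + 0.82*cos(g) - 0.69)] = (0.9594*sin(g)^2 - 1.716*cos(g) - 1.599)*sin(g)/(0.41*cos(g)^3 + 1.1*cos(g)^2 + 0.82*cos(g) - 0.69)^2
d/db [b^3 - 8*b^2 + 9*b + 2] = 3*b^2 - 16*b + 9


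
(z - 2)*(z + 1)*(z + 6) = z^3 + 5*z^2 - 8*z - 12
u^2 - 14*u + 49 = (u - 7)^2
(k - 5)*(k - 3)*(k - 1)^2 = k^4 - 10*k^3 + 32*k^2 - 38*k + 15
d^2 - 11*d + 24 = (d - 8)*(d - 3)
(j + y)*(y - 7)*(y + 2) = j*y^2 - 5*j*y - 14*j + y^3 - 5*y^2 - 14*y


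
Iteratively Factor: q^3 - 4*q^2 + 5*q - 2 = (q - 2)*(q^2 - 2*q + 1) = (q - 2)*(q - 1)*(q - 1)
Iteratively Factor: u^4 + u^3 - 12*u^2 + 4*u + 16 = (u - 2)*(u^3 + 3*u^2 - 6*u - 8) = (u - 2)*(u + 4)*(u^2 - u - 2) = (u - 2)^2*(u + 4)*(u + 1)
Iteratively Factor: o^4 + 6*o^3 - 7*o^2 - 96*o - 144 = (o + 3)*(o^3 + 3*o^2 - 16*o - 48) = (o + 3)^2*(o^2 - 16) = (o - 4)*(o + 3)^2*(o + 4)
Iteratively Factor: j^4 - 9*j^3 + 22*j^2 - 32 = (j - 4)*(j^3 - 5*j^2 + 2*j + 8) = (j - 4)*(j + 1)*(j^2 - 6*j + 8) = (j - 4)^2*(j + 1)*(j - 2)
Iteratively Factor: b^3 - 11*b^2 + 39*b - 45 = (b - 3)*(b^2 - 8*b + 15) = (b - 5)*(b - 3)*(b - 3)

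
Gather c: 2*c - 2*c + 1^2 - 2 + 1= 0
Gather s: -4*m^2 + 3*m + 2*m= -4*m^2 + 5*m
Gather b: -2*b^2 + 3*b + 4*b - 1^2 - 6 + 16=-2*b^2 + 7*b + 9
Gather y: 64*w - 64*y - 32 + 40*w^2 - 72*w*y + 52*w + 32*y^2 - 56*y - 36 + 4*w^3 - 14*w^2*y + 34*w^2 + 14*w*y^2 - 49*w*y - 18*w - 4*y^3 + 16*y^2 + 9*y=4*w^3 + 74*w^2 + 98*w - 4*y^3 + y^2*(14*w + 48) + y*(-14*w^2 - 121*w - 111) - 68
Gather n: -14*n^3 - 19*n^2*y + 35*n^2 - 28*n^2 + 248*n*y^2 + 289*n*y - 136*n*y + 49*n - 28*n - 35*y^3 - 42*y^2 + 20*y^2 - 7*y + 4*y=-14*n^3 + n^2*(7 - 19*y) + n*(248*y^2 + 153*y + 21) - 35*y^3 - 22*y^2 - 3*y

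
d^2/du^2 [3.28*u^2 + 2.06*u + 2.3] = 6.56000000000000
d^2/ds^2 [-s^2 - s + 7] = -2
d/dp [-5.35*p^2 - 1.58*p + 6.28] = -10.7*p - 1.58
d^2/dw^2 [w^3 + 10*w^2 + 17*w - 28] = 6*w + 20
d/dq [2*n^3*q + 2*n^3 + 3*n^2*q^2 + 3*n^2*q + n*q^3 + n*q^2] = n*(2*n^2 + 6*n*q + 3*n + 3*q^2 + 2*q)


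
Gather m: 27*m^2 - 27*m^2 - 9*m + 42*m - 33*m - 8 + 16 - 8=0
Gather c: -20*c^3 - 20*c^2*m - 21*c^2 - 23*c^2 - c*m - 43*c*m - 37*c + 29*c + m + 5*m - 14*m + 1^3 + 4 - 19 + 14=-20*c^3 + c^2*(-20*m - 44) + c*(-44*m - 8) - 8*m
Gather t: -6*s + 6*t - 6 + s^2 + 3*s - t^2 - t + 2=s^2 - 3*s - t^2 + 5*t - 4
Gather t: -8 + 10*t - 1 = 10*t - 9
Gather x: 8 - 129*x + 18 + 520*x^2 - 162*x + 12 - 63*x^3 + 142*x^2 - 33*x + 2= -63*x^3 + 662*x^2 - 324*x + 40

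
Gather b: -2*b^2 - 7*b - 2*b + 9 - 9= -2*b^2 - 9*b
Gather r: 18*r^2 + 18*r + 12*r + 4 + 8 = 18*r^2 + 30*r + 12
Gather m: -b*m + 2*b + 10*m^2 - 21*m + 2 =2*b + 10*m^2 + m*(-b - 21) + 2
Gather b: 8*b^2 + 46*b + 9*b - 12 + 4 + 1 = 8*b^2 + 55*b - 7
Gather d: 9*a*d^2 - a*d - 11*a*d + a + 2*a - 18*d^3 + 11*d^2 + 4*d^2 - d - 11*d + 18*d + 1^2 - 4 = 3*a - 18*d^3 + d^2*(9*a + 15) + d*(6 - 12*a) - 3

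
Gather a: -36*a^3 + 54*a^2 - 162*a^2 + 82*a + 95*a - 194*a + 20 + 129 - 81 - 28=-36*a^3 - 108*a^2 - 17*a + 40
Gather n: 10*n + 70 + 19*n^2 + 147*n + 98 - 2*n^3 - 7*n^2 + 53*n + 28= -2*n^3 + 12*n^2 + 210*n + 196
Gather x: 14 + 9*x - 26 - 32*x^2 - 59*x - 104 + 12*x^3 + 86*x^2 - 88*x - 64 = 12*x^3 + 54*x^2 - 138*x - 180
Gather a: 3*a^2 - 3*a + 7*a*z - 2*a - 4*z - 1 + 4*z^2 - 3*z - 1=3*a^2 + a*(7*z - 5) + 4*z^2 - 7*z - 2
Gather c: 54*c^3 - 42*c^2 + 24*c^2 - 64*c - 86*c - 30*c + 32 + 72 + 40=54*c^3 - 18*c^2 - 180*c + 144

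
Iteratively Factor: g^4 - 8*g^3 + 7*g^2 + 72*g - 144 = (g - 4)*(g^3 - 4*g^2 - 9*g + 36) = (g - 4)*(g + 3)*(g^2 - 7*g + 12) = (g - 4)^2*(g + 3)*(g - 3)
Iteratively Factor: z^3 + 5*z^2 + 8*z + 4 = (z + 1)*(z^2 + 4*z + 4) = (z + 1)*(z + 2)*(z + 2)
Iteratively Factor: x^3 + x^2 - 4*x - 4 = (x + 1)*(x^2 - 4) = (x + 1)*(x + 2)*(x - 2)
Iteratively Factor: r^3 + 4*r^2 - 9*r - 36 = (r + 4)*(r^2 - 9) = (r - 3)*(r + 4)*(r + 3)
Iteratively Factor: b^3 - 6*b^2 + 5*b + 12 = (b + 1)*(b^2 - 7*b + 12) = (b - 3)*(b + 1)*(b - 4)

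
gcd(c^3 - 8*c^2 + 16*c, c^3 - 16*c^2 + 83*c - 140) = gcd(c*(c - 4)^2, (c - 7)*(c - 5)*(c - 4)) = c - 4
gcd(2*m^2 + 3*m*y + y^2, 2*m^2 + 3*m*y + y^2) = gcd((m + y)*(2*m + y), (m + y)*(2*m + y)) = 2*m^2 + 3*m*y + y^2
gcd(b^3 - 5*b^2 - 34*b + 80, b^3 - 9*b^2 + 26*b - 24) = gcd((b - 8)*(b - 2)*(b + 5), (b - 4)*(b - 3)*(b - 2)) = b - 2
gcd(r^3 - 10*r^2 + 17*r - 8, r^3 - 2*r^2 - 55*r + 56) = r^2 - 9*r + 8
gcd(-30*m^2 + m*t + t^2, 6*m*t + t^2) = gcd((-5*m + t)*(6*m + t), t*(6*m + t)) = 6*m + t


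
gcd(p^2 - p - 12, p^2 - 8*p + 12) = 1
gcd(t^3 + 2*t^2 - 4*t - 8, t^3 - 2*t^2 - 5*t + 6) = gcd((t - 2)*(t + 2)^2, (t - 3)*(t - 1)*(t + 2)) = t + 2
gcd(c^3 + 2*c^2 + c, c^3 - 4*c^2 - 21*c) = c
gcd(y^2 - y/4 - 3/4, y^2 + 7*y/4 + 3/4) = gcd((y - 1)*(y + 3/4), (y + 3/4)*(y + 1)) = y + 3/4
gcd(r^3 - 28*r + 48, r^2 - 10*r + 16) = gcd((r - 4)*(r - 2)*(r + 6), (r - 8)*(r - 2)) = r - 2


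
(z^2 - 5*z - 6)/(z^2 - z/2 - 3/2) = 2*(z - 6)/(2*z - 3)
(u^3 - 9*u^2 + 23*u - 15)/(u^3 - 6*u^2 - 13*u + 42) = (u^3 - 9*u^2 + 23*u - 15)/(u^3 - 6*u^2 - 13*u + 42)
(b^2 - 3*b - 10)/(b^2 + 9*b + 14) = (b - 5)/(b + 7)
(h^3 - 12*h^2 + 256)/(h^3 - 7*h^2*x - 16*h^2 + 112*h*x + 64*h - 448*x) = (-h - 4)/(-h + 7*x)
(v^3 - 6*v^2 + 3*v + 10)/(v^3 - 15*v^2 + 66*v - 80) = (v + 1)/(v - 8)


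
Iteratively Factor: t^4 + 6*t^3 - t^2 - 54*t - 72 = (t + 3)*(t^3 + 3*t^2 - 10*t - 24) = (t + 3)*(t + 4)*(t^2 - t - 6) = (t - 3)*(t + 3)*(t + 4)*(t + 2)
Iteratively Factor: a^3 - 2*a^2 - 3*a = (a + 1)*(a^2 - 3*a) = a*(a + 1)*(a - 3)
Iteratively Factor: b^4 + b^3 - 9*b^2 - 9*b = (b + 3)*(b^3 - 2*b^2 - 3*b) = b*(b + 3)*(b^2 - 2*b - 3) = b*(b + 1)*(b + 3)*(b - 3)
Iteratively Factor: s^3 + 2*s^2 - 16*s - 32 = (s + 4)*(s^2 - 2*s - 8) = (s - 4)*(s + 4)*(s + 2)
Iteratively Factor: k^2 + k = (k)*(k + 1)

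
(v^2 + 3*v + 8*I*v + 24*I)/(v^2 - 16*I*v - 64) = (v^2 + v*(3 + 8*I) + 24*I)/(v^2 - 16*I*v - 64)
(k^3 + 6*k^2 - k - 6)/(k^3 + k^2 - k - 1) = (k + 6)/(k + 1)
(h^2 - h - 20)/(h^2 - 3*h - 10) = (h + 4)/(h + 2)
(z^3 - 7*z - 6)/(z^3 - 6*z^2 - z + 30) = (z + 1)/(z - 5)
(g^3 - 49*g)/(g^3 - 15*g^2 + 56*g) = (g + 7)/(g - 8)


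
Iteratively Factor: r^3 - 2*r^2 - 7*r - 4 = (r + 1)*(r^2 - 3*r - 4) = (r + 1)^2*(r - 4)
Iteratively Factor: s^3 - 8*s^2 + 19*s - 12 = (s - 4)*(s^2 - 4*s + 3) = (s - 4)*(s - 1)*(s - 3)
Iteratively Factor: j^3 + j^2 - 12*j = (j + 4)*(j^2 - 3*j) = (j - 3)*(j + 4)*(j)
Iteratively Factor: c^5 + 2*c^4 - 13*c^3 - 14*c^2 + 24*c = (c + 2)*(c^4 - 13*c^2 + 12*c) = (c + 2)*(c + 4)*(c^3 - 4*c^2 + 3*c) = c*(c + 2)*(c + 4)*(c^2 - 4*c + 3) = c*(c - 3)*(c + 2)*(c + 4)*(c - 1)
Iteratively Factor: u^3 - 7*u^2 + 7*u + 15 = (u - 5)*(u^2 - 2*u - 3) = (u - 5)*(u + 1)*(u - 3)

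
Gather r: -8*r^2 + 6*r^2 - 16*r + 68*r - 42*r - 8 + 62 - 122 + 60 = -2*r^2 + 10*r - 8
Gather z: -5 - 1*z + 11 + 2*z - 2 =z + 4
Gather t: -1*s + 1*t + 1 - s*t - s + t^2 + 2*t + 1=-2*s + t^2 + t*(3 - s) + 2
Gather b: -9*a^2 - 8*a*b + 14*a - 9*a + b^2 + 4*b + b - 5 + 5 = -9*a^2 + 5*a + b^2 + b*(5 - 8*a)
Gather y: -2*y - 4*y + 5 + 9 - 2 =12 - 6*y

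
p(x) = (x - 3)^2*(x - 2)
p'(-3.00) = 96.00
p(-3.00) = -180.00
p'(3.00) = 0.00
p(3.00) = 0.00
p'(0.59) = 12.60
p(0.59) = -8.19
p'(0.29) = 16.61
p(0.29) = -12.56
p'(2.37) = -0.07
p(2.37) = 0.15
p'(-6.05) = 227.61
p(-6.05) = -659.32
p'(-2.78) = 88.67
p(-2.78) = -159.69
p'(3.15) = 0.37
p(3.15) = 0.03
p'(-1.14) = 43.14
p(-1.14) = -53.82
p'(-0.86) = 36.98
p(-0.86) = -42.61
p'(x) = (x - 3)^2 + (x - 2)*(2*x - 6) = (x - 3)*(3*x - 7)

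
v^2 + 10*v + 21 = (v + 3)*(v + 7)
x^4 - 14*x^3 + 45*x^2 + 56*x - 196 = (x - 7)^2*(x - 2)*(x + 2)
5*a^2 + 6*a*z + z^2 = (a + z)*(5*a + z)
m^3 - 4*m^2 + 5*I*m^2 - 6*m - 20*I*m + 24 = (m - 4)*(m + 2*I)*(m + 3*I)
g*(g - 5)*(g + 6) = g^3 + g^2 - 30*g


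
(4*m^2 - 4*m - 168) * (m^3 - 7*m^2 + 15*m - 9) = 4*m^5 - 32*m^4 - 80*m^3 + 1080*m^2 - 2484*m + 1512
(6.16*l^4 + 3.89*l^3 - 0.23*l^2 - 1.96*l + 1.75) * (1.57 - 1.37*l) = -8.4392*l^5 + 4.3419*l^4 + 6.4224*l^3 + 2.3241*l^2 - 5.4747*l + 2.7475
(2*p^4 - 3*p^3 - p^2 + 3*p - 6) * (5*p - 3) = 10*p^5 - 21*p^4 + 4*p^3 + 18*p^2 - 39*p + 18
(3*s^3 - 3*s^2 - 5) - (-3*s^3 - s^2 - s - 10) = 6*s^3 - 2*s^2 + s + 5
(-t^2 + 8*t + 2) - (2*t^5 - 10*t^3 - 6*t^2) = -2*t^5 + 10*t^3 + 5*t^2 + 8*t + 2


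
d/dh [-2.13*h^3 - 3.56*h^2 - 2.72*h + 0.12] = -6.39*h^2 - 7.12*h - 2.72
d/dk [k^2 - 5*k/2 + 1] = 2*k - 5/2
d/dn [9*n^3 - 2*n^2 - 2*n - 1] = 27*n^2 - 4*n - 2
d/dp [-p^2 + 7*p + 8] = 7 - 2*p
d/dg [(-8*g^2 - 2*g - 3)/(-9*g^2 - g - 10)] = (-10*g^2 + 106*g + 17)/(81*g^4 + 18*g^3 + 181*g^2 + 20*g + 100)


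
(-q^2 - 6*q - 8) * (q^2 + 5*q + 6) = -q^4 - 11*q^3 - 44*q^2 - 76*q - 48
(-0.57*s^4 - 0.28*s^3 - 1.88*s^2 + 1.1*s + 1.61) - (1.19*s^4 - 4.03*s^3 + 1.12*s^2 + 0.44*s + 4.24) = -1.76*s^4 + 3.75*s^3 - 3.0*s^2 + 0.66*s - 2.63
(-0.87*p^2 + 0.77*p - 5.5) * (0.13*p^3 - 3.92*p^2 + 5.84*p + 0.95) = -0.1131*p^5 + 3.5105*p^4 - 8.8142*p^3 + 25.2303*p^2 - 31.3885*p - 5.225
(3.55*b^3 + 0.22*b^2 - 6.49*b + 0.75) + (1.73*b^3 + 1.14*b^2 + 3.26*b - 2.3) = 5.28*b^3 + 1.36*b^2 - 3.23*b - 1.55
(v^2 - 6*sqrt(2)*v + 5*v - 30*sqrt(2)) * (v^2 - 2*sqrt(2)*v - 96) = v^4 - 8*sqrt(2)*v^3 + 5*v^3 - 72*v^2 - 40*sqrt(2)*v^2 - 360*v + 576*sqrt(2)*v + 2880*sqrt(2)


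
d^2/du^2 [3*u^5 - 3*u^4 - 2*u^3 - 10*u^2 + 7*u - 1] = 60*u^3 - 36*u^2 - 12*u - 20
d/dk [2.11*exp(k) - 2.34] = 2.11*exp(k)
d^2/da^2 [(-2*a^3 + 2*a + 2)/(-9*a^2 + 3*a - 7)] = 12*(-45*a^3 - 102*a^2 + 139*a + 11)/(729*a^6 - 729*a^5 + 1944*a^4 - 1161*a^3 + 1512*a^2 - 441*a + 343)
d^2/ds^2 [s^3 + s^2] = 6*s + 2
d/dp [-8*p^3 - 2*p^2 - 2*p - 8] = -24*p^2 - 4*p - 2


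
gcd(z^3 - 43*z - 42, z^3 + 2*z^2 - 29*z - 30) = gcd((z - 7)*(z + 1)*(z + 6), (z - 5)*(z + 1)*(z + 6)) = z^2 + 7*z + 6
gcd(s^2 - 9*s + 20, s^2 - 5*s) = s - 5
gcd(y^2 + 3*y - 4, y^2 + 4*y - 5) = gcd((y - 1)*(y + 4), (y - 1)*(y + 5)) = y - 1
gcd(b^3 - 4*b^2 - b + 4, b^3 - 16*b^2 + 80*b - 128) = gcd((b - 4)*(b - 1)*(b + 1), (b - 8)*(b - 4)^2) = b - 4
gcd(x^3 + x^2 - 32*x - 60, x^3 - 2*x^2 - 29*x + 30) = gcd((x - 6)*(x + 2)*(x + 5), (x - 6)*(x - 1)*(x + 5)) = x^2 - x - 30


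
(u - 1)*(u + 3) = u^2 + 2*u - 3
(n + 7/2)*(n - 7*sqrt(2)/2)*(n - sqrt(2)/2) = n^3 - 4*sqrt(2)*n^2 + 7*n^2/2 - 14*sqrt(2)*n + 7*n/2 + 49/4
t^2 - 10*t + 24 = (t - 6)*(t - 4)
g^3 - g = g*(g - 1)*(g + 1)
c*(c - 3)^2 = c^3 - 6*c^2 + 9*c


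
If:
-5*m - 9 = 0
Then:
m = -9/5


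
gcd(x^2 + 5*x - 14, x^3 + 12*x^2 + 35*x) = x + 7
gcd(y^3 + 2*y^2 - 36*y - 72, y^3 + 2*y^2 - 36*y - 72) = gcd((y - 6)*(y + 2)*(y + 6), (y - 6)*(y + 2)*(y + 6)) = y^3 + 2*y^2 - 36*y - 72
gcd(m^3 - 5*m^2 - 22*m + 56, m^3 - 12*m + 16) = m^2 + 2*m - 8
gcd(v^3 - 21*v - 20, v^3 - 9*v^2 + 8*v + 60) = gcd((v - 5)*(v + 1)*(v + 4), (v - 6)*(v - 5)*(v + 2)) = v - 5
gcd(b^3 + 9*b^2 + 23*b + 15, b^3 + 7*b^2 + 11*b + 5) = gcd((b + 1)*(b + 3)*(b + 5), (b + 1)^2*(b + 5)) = b^2 + 6*b + 5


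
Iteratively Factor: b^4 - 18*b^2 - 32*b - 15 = (b + 3)*(b^3 - 3*b^2 - 9*b - 5) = (b - 5)*(b + 3)*(b^2 + 2*b + 1) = (b - 5)*(b + 1)*(b + 3)*(b + 1)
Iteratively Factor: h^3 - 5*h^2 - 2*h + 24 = (h + 2)*(h^2 - 7*h + 12) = (h - 4)*(h + 2)*(h - 3)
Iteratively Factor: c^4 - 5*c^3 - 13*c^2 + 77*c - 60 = (c - 1)*(c^3 - 4*c^2 - 17*c + 60) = (c - 1)*(c + 4)*(c^2 - 8*c + 15) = (c - 3)*(c - 1)*(c + 4)*(c - 5)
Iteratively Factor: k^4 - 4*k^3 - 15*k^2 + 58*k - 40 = (k - 2)*(k^3 - 2*k^2 - 19*k + 20) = (k - 5)*(k - 2)*(k^2 + 3*k - 4) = (k - 5)*(k - 2)*(k + 4)*(k - 1)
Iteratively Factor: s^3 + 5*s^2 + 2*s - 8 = (s - 1)*(s^2 + 6*s + 8) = (s - 1)*(s + 2)*(s + 4)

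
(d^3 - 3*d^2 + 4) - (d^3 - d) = -3*d^2 + d + 4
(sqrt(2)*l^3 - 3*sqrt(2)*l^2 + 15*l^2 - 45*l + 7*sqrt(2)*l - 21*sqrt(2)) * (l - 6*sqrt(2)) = sqrt(2)*l^4 - 3*sqrt(2)*l^3 + 3*l^3 - 83*sqrt(2)*l^2 - 9*l^2 - 84*l + 249*sqrt(2)*l + 252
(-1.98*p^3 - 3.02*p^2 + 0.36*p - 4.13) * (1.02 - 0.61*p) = 1.2078*p^4 - 0.1774*p^3 - 3.3*p^2 + 2.8865*p - 4.2126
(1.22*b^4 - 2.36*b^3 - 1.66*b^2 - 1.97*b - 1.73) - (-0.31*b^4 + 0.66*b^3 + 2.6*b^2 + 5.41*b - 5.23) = 1.53*b^4 - 3.02*b^3 - 4.26*b^2 - 7.38*b + 3.5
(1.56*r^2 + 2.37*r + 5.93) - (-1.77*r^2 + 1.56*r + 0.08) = 3.33*r^2 + 0.81*r + 5.85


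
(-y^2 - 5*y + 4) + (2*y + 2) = -y^2 - 3*y + 6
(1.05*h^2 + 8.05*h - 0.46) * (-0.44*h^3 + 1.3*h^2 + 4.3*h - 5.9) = -0.462*h^5 - 2.177*h^4 + 15.1824*h^3 + 27.822*h^2 - 49.473*h + 2.714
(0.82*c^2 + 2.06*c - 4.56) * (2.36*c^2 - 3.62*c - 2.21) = 1.9352*c^4 + 1.8932*c^3 - 20.031*c^2 + 11.9546*c + 10.0776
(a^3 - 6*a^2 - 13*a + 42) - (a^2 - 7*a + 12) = a^3 - 7*a^2 - 6*a + 30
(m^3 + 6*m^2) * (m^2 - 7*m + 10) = m^5 - m^4 - 32*m^3 + 60*m^2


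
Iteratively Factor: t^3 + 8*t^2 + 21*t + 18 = (t + 3)*(t^2 + 5*t + 6) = (t + 3)^2*(t + 2)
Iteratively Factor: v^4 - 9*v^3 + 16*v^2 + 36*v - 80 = (v - 5)*(v^3 - 4*v^2 - 4*v + 16) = (v - 5)*(v + 2)*(v^2 - 6*v + 8) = (v - 5)*(v - 2)*(v + 2)*(v - 4)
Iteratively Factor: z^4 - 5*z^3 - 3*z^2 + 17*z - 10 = (z + 2)*(z^3 - 7*z^2 + 11*z - 5) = (z - 1)*(z + 2)*(z^2 - 6*z + 5) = (z - 1)^2*(z + 2)*(z - 5)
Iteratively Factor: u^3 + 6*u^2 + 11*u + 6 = (u + 3)*(u^2 + 3*u + 2) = (u + 1)*(u + 3)*(u + 2)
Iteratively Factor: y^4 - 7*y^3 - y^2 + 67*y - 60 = (y - 1)*(y^3 - 6*y^2 - 7*y + 60) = (y - 4)*(y - 1)*(y^2 - 2*y - 15) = (y - 4)*(y - 1)*(y + 3)*(y - 5)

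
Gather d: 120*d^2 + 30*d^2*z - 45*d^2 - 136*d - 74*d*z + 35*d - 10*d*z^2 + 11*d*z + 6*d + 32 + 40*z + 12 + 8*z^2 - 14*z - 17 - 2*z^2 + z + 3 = d^2*(30*z + 75) + d*(-10*z^2 - 63*z - 95) + 6*z^2 + 27*z + 30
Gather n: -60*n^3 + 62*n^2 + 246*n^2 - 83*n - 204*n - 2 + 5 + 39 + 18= -60*n^3 + 308*n^2 - 287*n + 60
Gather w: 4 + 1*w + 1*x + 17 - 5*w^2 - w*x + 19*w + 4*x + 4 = -5*w^2 + w*(20 - x) + 5*x + 25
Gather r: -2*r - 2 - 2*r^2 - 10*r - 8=-2*r^2 - 12*r - 10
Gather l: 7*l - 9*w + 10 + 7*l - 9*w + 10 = 14*l - 18*w + 20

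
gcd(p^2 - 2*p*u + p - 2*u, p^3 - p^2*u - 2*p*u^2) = p - 2*u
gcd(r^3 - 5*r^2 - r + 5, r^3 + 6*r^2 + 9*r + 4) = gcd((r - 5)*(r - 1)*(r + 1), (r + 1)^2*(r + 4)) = r + 1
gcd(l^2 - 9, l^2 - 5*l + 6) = l - 3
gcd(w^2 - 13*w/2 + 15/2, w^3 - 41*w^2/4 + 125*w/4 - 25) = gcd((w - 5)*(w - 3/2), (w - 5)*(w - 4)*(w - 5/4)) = w - 5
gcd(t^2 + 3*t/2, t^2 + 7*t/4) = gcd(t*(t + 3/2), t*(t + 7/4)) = t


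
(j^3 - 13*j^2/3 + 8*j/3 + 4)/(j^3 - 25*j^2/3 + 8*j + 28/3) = (j - 3)/(j - 7)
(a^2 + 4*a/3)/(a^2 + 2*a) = (a + 4/3)/(a + 2)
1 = 1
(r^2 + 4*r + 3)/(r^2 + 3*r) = (r + 1)/r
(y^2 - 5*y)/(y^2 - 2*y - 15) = y/(y + 3)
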